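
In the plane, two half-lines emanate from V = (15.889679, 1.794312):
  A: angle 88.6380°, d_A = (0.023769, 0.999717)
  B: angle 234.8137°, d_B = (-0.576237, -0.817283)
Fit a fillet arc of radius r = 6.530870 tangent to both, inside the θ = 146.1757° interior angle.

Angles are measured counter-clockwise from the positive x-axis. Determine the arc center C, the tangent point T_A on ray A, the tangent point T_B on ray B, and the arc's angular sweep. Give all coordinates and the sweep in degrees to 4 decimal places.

bisector direction at 161.7259° = (-0.949567,0.313564)
center distance |VC| = r/sin(θ/2) = 6.530870/sin(73.0879°) = 6.826085
C = V + |VC|·bis = (9.4079,3.9347)
T_A = V + ((C−V)·d_A)·d_A = V + 1.9857·d_A = (15.9369,3.7795)
T_B = V + ((C−V)·d_B)·d_B = V + 1.9857·d_B = (14.7454,0.1714)
sweep = 180° − θ = 33.8243°

center=(9.4079,3.9347) T_A=(15.9369,3.7795) T_B=(14.7454,0.1714) sweep=33.8243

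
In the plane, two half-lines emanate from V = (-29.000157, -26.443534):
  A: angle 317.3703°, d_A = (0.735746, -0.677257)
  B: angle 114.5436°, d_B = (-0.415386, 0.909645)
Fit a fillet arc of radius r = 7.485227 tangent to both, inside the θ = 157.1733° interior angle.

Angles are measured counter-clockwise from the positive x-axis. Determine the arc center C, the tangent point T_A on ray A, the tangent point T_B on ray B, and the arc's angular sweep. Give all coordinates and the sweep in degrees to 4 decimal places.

bisector direction at 35.9570° = (0.809458,0.587177)
center distance |VC| = r/sin(θ/2) = 7.485227/sin(78.5867°) = 7.636233
C = V + |VC|·bis = (-22.8189,-21.9597)
T_A = V + ((C−V)·d_A)·d_A = V + 1.5111·d_A = (-27.8884,-27.4669)
T_B = V + ((C−V)·d_B)·d_B = V + 1.5111·d_B = (-29.6278,-25.0690)
sweep = 180° − θ = 22.8267°

center=(-22.8189,-21.9597) T_A=(-27.8884,-27.4669) T_B=(-29.6278,-25.0690) sweep=22.8267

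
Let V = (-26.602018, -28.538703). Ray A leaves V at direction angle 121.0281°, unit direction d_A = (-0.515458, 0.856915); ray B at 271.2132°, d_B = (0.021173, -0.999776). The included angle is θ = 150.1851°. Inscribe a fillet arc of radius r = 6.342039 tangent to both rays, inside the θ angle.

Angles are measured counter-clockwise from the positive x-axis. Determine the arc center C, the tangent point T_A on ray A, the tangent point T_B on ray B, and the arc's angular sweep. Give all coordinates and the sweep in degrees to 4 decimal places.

center=(-32.9069,-30.3610) T_A=(-27.4723,-27.0919) T_B=(-26.5663,-30.2267) sweep=29.8149

bisector direction at 196.1206° = (-0.960679,-0.277661)
center distance |VC| = r/sin(θ/2) = 6.342039/sin(75.0926°) = 6.562930
C = V + |VC|·bis = (-32.9069,-30.3610)
T_A = V + ((C−V)·d_A)·d_A = V + 1.6884·d_A = (-27.4723,-27.0919)
T_B = V + ((C−V)·d_B)·d_B = V + 1.6884·d_B = (-26.5663,-30.2267)
sweep = 180° − θ = 29.8149°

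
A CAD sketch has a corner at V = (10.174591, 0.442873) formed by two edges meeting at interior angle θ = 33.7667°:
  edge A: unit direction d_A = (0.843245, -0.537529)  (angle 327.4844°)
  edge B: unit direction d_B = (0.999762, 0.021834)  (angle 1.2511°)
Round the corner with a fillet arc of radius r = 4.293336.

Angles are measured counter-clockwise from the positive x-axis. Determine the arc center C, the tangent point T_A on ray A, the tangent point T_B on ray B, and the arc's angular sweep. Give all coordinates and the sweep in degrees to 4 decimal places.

bisector direction at 344.3677° = (0.963011,-0.269462)
center distance |VC| = r/sin(θ/2) = 4.293336/sin(16.8834°) = 14.782986
C = V + |VC|·bis = (24.4108,-3.5406)
T_A = V + ((C−V)·d_A)·d_A = V + 14.1458·d_A = (22.1030,-7.1609)
T_B = V + ((C−V)·d_B)·d_B = V + 14.1458·d_B = (24.3170,0.7517)
sweep = 180° − θ = 146.2333°

center=(24.4108,-3.5406) T_A=(22.1030,-7.1609) T_B=(24.3170,0.7517) sweep=146.2333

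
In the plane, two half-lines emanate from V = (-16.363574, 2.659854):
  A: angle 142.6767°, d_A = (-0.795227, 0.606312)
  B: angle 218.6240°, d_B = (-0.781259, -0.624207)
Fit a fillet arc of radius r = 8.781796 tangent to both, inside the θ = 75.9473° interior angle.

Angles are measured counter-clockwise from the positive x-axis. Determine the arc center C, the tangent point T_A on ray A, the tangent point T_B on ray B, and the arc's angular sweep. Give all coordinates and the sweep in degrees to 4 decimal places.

center=(-30.6351,2.4979) T_A=(-25.3106,9.4814) T_B=(-25.1534,-4.3630) sweep=104.0527

bisector direction at 180.6504° = (-0.999936,-0.011351)
center distance |VC| = r/sin(θ/2) = 8.781796/sin(37.9736°) = 14.272404
C = V + |VC|·bis = (-30.6351,2.4979)
T_A = V + ((C−V)·d_A)·d_A = V + 11.2508·d_A = (-25.3106,9.4814)
T_B = V + ((C−V)·d_B)·d_B = V + 11.2508·d_B = (-25.1534,-4.3630)
sweep = 180° − θ = 104.0527°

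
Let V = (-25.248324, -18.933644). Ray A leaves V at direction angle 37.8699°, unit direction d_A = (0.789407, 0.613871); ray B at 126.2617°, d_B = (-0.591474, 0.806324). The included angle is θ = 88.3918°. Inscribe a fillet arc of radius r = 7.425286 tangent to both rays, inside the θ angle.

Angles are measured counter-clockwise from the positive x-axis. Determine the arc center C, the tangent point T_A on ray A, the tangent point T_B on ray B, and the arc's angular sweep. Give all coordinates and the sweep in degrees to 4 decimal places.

bisector direction at 82.0658° = (0.138036,0.990427)
center distance |VC| = r/sin(θ/2) = 7.425286/sin(44.1959°) = 10.651469
C = V + |VC|·bis = (-23.7780,-8.3841)
T_A = V + ((C−V)·d_A)·d_A = V + 7.6367·d_A = (-19.2199,-14.2457)
T_B = V + ((C−V)·d_B)·d_B = V + 7.6367·d_B = (-29.7652,-12.7760)
sweep = 180° − θ = 91.6082°

center=(-23.7780,-8.3841) T_A=(-19.2199,-14.2457) T_B=(-29.7652,-12.7760) sweep=91.6082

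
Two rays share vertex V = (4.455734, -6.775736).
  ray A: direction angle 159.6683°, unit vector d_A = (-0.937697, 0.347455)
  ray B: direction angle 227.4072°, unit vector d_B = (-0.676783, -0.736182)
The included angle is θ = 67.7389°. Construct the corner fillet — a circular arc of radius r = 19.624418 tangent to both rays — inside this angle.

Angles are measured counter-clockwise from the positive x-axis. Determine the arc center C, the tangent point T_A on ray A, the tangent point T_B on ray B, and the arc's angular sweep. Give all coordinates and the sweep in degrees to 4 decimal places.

bisector direction at 193.5377° = (-0.972216,-0.234086)
center distance |VC| = r/sin(θ/2) = 19.624418/sin(33.8695°) = 35.213226
C = V + |VC|·bis = (-29.7791,-15.0187)
T_A = V + ((C−V)·d_A)·d_A = V + 29.2379·d_A = (-22.9605,3.3831)
T_B = V + ((C−V)·d_B)·d_B = V + 29.2379·d_B = (-15.3320,-28.3001)
sweep = 180° − θ = 112.2611°

center=(-29.7791,-15.0187) T_A=(-22.9605,3.3831) T_B=(-15.3320,-28.3001) sweep=112.2611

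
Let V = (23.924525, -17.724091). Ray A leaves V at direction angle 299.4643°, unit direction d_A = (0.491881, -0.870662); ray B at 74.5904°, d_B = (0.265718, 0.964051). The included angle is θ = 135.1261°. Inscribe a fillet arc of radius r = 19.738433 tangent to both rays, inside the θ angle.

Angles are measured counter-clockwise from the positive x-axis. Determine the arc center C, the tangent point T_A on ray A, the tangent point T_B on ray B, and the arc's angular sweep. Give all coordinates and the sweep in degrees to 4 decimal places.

center=(45.1191,-15.1115) T_A=(27.9336,-24.8204) T_B=(26.0903,-9.8666) sweep=44.8739

bisector direction at 7.0274° = (0.992488,0.122343)
center distance |VC| = r/sin(θ/2) = 19.738433/sin(67.5631°) = 21.355005
C = V + |VC|·bis = (45.1191,-15.1115)
T_A = V + ((C−V)·d_A)·d_A = V + 8.1505·d_A = (27.9336,-24.8204)
T_B = V + ((C−V)·d_B)·d_B = V + 8.1505·d_B = (26.0903,-9.8666)
sweep = 180° − θ = 44.8739°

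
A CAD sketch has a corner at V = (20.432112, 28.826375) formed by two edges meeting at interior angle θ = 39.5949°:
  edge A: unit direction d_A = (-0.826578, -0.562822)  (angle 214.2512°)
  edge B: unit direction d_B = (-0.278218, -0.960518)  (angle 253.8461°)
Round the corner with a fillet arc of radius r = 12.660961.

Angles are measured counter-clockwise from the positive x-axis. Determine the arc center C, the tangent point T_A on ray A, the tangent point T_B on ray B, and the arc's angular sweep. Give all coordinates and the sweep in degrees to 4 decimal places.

bisector direction at 234.0487° = (-0.587098,-0.809516)
center distance |VC| = r/sin(θ/2) = 12.660961/sin(19.7975°) = 37.381485
C = V + |VC|·bis = (-1.5145,-1.4345)
T_A = V + ((C−V)·d_A)·d_A = V + 35.1721·d_A = (-8.6404,9.0307)
T_B = V + ((C−V)·d_B)·d_B = V + 35.1721·d_B = (10.6466,-4.9570)
sweep = 180° − θ = 140.4051°

center=(-1.5145,-1.4345) T_A=(-8.6404,9.0307) T_B=(10.6466,-4.9570) sweep=140.4051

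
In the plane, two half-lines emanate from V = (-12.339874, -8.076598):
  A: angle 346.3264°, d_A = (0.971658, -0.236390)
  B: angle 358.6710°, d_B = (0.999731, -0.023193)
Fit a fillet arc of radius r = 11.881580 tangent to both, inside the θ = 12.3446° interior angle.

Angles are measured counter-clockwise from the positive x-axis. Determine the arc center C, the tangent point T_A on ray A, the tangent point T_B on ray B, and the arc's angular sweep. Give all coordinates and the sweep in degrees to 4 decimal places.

center=(97.2215,-22.5032) T_A=(94.4128,-34.0480) T_B=(97.4971,-10.6248) sweep=167.6554

bisector direction at 352.4987° = (0.991442,-0.130549)
center distance |VC| = r/sin(θ/2) = 11.881580/sin(6.1723°) = 110.507087
C = V + |VC|·bis = (97.2215,-22.5032)
T_A = V + ((C−V)·d_A)·d_A = V + 109.8665·d_A = (94.4128,-34.0480)
T_B = V + ((C−V)·d_B)·d_B = V + 109.8665·d_B = (97.4971,-10.6248)
sweep = 180° − θ = 167.6554°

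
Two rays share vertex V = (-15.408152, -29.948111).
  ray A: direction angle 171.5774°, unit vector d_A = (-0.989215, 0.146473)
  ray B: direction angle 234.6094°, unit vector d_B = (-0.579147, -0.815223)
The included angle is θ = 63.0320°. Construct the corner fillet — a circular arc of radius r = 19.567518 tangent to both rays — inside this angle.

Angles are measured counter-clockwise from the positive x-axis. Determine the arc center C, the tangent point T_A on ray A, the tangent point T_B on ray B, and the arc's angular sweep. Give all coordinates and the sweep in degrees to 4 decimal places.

bisector direction at 203.0934° = (-0.919867,-0.392231)
center distance |VC| = r/sin(θ/2) = 19.567518/sin(31.5160°) = 37.432841
C = V + |VC|·bis = (-49.8414,-44.6304)
T_A = V + ((C−V)·d_A)·d_A = V + 31.9113·d_A = (-46.9753,-25.2740)
T_B = V + ((C−V)·d_B)·d_B = V + 31.9113·d_B = (-33.8895,-55.9629)
sweep = 180° − θ = 116.9680°

center=(-49.8414,-44.6304) T_A=(-46.9753,-25.2740) T_B=(-33.8895,-55.9629) sweep=116.9680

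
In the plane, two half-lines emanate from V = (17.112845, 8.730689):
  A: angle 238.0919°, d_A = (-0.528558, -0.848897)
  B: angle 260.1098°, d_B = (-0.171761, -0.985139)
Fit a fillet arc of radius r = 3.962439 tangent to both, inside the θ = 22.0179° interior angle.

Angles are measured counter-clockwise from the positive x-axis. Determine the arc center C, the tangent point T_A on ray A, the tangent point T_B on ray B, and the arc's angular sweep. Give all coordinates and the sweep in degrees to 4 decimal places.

center=(9.7109,-10.6540) T_A=(6.3472,-8.5596) T_B=(13.6144,-11.3346) sweep=157.9821

bisector direction at 249.1009° = (-0.356724,-0.934210)
center distance |VC| = r/sin(θ/2) = 3.962439/sin(11.0090°) = 20.749846
C = V + |VC|·bis = (9.7109,-10.6540)
T_A = V + ((C−V)·d_A)·d_A = V + 20.3680·d_A = (6.3472,-8.5596)
T_B = V + ((C−V)·d_B)·d_B = V + 20.3680·d_B = (13.6144,-11.3346)
sweep = 180° − θ = 157.9821°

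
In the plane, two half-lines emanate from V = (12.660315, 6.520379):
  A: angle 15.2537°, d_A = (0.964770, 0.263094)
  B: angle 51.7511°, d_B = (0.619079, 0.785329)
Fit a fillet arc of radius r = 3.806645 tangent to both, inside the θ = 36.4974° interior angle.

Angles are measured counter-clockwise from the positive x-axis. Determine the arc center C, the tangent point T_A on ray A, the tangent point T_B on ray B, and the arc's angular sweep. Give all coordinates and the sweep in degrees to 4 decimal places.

center=(22.7970,13.2303) T_A=(23.7985,9.5578) T_B=(19.8075,15.5869) sweep=143.5026

bisector direction at 33.5024° = (0.833863,0.551972)
center distance |VC| = r/sin(θ/2) = 3.806645/sin(18.2487°) = 12.156280
C = V + |VC|·bis = (22.7970,13.2303)
T_A = V + ((C−V)·d_A)·d_A = V + 11.5449·d_A = (23.7985,9.5578)
T_B = V + ((C−V)·d_B)·d_B = V + 11.5449·d_B = (19.8075,15.5869)
sweep = 180° − θ = 143.5026°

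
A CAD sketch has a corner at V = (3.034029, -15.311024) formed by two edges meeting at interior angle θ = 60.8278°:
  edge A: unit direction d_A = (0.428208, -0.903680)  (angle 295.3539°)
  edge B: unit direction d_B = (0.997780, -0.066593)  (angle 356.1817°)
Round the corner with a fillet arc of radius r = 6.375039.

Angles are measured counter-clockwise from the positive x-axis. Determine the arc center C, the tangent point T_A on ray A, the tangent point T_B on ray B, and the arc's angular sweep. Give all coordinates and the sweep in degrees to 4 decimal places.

center=(13.4453,-22.3951) T_A=(7.6843,-25.1249) T_B=(13.8699,-16.0342) sweep=119.1722

bisector direction at 325.7678° = (0.826765,-0.562548)
center distance |VC| = r/sin(θ/2) = 6.375039/sin(30.4139°) = 12.592844
C = V + |VC|·bis = (13.4453,-22.3951)
T_A = V + ((C−V)·d_A)·d_A = V + 10.8600·d_A = (7.6843,-25.1249)
T_B = V + ((C−V)·d_B)·d_B = V + 10.8600·d_B = (13.8699,-16.0342)
sweep = 180° − θ = 119.1722°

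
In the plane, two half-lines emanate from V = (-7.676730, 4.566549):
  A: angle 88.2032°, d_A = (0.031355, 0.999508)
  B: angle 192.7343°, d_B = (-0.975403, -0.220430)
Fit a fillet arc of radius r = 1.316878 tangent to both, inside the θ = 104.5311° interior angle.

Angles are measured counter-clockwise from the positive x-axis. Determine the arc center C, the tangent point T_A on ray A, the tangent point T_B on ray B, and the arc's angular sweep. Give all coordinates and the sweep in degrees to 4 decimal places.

center=(-8.9610,5.6264) T_A=(-7.6448,5.5851) T_B=(-8.6707,4.3419) sweep=75.4689

bisector direction at 140.4687° = (-0.771278,0.636499)
center distance |VC| = r/sin(θ/2) = 1.316878/sin(52.2655°) = 1.665131
C = V + |VC|·bis = (-8.9610,5.6264)
T_A = V + ((C−V)·d_A)·d_A = V + 1.0191·d_A = (-7.6448,5.5851)
T_B = V + ((C−V)·d_B)·d_B = V + 1.0191·d_B = (-8.6707,4.3419)
sweep = 180° − θ = 75.4689°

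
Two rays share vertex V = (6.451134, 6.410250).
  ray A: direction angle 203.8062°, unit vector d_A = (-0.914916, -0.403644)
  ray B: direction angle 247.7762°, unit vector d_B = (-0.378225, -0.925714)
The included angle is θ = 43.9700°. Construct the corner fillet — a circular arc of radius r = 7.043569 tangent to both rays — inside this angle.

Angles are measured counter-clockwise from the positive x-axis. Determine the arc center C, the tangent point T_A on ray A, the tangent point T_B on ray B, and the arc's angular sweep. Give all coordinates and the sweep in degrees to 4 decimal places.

center=(-6.6679,-7.0762) T_A=(-9.5110,-0.6320) T_B=(-0.1476,-9.7403) sweep=136.0300

bisector direction at 225.7912° = (-0.697275,-0.716804)
center distance |VC| = r/sin(θ/2) = 7.043569/sin(21.9850°) = 18.814768
C = V + |VC|·bis = (-6.6679,-7.0762)
T_A = V + ((C−V)·d_A)·d_A = V + 17.4466·d_A = (-9.5110,-0.6320)
T_B = V + ((C−V)·d_B)·d_B = V + 17.4466·d_B = (-0.1476,-9.7403)
sweep = 180° − θ = 136.0300°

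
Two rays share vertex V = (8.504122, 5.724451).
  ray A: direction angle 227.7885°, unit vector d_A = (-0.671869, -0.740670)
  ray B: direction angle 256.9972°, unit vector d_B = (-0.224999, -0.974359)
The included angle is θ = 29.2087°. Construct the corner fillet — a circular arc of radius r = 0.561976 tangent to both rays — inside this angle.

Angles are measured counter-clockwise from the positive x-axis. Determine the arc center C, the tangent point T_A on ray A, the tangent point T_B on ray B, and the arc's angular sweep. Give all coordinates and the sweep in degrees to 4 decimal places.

bisector direction at 242.3929° = (-0.463407,-0.886146)
center distance |VC| = r/sin(θ/2) = 0.561976/sin(14.6044°) = 2.228800
C = V + |VC|·bis = (7.4713,3.7494)
T_A = V + ((C−V)·d_A)·d_A = V + 2.1568·d_A = (7.0550,4.1270)
T_B = V + ((C−V)·d_B)·d_B = V + 2.1568·d_B = (8.0188,3.6230)
sweep = 180° − θ = 150.7913°

center=(7.4713,3.7494) T_A=(7.0550,4.1270) T_B=(8.0188,3.6230) sweep=150.7913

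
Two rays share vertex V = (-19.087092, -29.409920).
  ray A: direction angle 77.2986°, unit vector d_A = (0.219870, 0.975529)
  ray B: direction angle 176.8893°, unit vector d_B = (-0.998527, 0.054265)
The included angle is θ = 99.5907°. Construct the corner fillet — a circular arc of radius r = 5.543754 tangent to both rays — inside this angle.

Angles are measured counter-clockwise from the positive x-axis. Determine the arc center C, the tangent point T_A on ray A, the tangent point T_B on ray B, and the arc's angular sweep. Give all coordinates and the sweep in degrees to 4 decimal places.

center=(-23.4650,-23.6201) T_A=(-18.0569,-24.8390) T_B=(-23.7658,-29.1557) sweep=80.4093

bisector direction at 127.0940° = (-0.603124,0.797648)
center distance |VC| = r/sin(θ/2) = 5.543754/sin(49.7953°) = 7.258658
C = V + |VC|·bis = (-23.4650,-23.6201)
T_A = V + ((C−V)·d_A)·d_A = V + 4.6856·d_A = (-18.0569,-24.8390)
T_B = V + ((C−V)·d_B)·d_B = V + 4.6856·d_B = (-23.7658,-29.1557)
sweep = 180° − θ = 80.4093°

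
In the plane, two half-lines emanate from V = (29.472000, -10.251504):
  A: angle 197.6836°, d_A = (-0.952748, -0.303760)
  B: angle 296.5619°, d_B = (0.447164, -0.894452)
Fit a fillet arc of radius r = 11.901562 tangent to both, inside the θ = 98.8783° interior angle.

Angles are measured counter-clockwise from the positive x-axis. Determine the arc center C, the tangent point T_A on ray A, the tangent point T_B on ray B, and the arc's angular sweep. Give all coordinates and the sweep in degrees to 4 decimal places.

bisector direction at 247.1228° = (-0.388758,-0.921340)
center distance |VC| = r/sin(θ/2) = 11.901562/sin(49.4391°) = 15.665808
C = V + |VC|·bis = (23.3818,-24.6850)
T_A = V + ((C−V)·d_A)·d_A = V + 10.1868·d_A = (19.7666,-13.3458)
T_B = V + ((C−V)·d_B)·d_B = V + 10.1868·d_B = (34.0272,-19.3631)
sweep = 180° − θ = 81.1217°

center=(23.3818,-24.6850) T_A=(19.7666,-13.3458) T_B=(34.0272,-19.3631) sweep=81.1217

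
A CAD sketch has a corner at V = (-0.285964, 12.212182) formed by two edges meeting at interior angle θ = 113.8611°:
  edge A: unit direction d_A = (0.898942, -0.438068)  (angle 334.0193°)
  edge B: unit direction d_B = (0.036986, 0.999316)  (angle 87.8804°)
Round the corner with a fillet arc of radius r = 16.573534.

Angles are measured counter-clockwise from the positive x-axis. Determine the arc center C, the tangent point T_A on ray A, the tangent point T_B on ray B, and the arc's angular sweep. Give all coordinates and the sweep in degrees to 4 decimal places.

bisector direction at 30.9499° = (0.857618,0.514288)
center distance |VC| = r/sin(θ/2) = 16.573534/sin(56.9305°) = 19.777256
C = V + |VC|·bis = (16.6754,22.3834)
T_A = V + ((C−V)·d_A)·d_A = V + 10.7916·d_A = (9.4150,7.4847)
T_B = V + ((C−V)·d_B)·d_B = V + 10.7916·d_B = (0.1132,22.9964)
sweep = 180° − θ = 66.1389°

center=(16.6754,22.3834) T_A=(9.4150,7.4847) T_B=(0.1132,22.9964) sweep=66.1389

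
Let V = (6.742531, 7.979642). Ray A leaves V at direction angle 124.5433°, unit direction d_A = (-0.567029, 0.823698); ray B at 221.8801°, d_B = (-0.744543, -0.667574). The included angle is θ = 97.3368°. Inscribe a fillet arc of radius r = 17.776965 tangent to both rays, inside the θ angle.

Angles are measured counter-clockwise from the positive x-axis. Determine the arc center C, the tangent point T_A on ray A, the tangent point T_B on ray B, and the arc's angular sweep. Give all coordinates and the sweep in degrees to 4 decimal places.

bisector direction at 173.2117° = (-0.992990,0.118201)
center distance |VC| = r/sin(θ/2) = 17.776965/sin(48.6684°) = 23.674211
C = V + |VC|·bis = (-16.7657,10.7780)
T_A = V + ((C−V)·d_A)·d_A = V + 15.6348·d_A = (-2.1229,20.8580)
T_B = V + ((C−V)·d_B)·d_B = V + 15.6348·d_B = (-4.8983,-2.4578)
sweep = 180° − θ = 82.6632°

center=(-16.7657,10.7780) T_A=(-2.1229,20.8580) T_B=(-4.8983,-2.4578) sweep=82.6632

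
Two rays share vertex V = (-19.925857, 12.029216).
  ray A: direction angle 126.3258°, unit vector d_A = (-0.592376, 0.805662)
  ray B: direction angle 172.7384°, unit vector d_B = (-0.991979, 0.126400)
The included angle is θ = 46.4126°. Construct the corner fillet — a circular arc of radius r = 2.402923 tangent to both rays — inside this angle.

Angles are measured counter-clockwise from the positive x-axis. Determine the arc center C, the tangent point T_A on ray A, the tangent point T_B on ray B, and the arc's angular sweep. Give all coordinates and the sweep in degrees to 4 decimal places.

center=(-25.1819,15.1213) T_A=(-23.2460,16.5447) T_B=(-25.4856,12.7377) sweep=133.5874

bisector direction at 149.5321° = (-0.861913,0.507056)
center distance |VC| = r/sin(θ/2) = 2.402923/sin(23.2063°) = 6.098124
C = V + |VC|·bis = (-25.1819,15.1213)
T_A = V + ((C−V)·d_A)·d_A = V + 5.6047·d_A = (-23.2460,16.5447)
T_B = V + ((C−V)·d_B)·d_B = V + 5.6047·d_B = (-25.4856,12.7377)
sweep = 180° − θ = 133.5874°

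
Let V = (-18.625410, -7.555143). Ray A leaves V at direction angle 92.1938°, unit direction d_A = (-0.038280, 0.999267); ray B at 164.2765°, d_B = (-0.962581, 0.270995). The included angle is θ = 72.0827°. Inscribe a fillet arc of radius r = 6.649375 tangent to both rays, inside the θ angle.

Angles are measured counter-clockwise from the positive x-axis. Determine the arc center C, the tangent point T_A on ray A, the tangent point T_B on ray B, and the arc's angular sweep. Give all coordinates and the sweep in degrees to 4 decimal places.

center=(-25.6197,1.3218) T_A=(-18.9752,1.5764) T_B=(-27.4217,-5.0787) sweep=107.9173

bisector direction at 128.2352° = (-0.618890,0.785477)
center distance |VC| = r/sin(θ/2) = 6.649375/sin(36.0414°) = 11.301369
C = V + |VC|·bis = (-25.6197,1.3218)
T_A = V + ((C−V)·d_A)·d_A = V + 9.1382·d_A = (-18.9752,1.5764)
T_B = V + ((C−V)·d_B)·d_B = V + 9.1382·d_B = (-27.4217,-5.0787)
sweep = 180° − θ = 107.9173°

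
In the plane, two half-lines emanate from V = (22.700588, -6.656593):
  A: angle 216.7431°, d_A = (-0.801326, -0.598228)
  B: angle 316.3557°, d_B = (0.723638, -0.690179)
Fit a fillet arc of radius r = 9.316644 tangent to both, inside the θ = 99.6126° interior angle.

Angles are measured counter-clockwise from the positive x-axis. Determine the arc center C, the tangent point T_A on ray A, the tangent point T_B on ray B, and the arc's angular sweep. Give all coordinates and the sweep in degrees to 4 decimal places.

bisector direction at 266.5494° = (-0.060188,-0.998187)
center distance |VC| = r/sin(θ/2) = 9.316644/sin(49.8063°) = 12.196684
C = V + |VC|·bis = (21.9665,-18.8312)
T_A = V + ((C−V)·d_A)·d_A = V + 7.8714·d_A = (16.3930,-11.3655)
T_B = V + ((C−V)·d_B)·d_B = V + 7.8714·d_B = (28.3966,-12.0893)
sweep = 180° − θ = 80.3874°

center=(21.9665,-18.8312) T_A=(16.3930,-11.3655) T_B=(28.3966,-12.0893) sweep=80.3874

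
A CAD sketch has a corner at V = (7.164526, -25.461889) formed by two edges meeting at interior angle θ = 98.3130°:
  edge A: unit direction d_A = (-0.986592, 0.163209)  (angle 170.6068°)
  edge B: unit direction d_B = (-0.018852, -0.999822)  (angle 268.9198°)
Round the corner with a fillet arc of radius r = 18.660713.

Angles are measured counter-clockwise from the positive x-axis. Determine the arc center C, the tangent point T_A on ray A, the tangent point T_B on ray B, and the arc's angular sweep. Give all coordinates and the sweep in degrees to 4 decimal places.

center=(-11.7970,-41.2395) T_A=(-8.7514,-22.8290) T_B=(6.8604,-41.5913) sweep=81.6870

bisector direction at 219.7633° = (-0.768693,-0.639617)
center distance |VC| = r/sin(θ/2) = 18.660713/sin(49.1565°) = 24.667209
C = V + |VC|·bis = (-11.7970,-41.2395)
T_A = V + ((C−V)·d_A)·d_A = V + 16.1322·d_A = (-8.7514,-22.8290)
T_B = V + ((C−V)·d_B)·d_B = V + 16.1322·d_B = (6.8604,-41.5913)
sweep = 180° − θ = 81.6870°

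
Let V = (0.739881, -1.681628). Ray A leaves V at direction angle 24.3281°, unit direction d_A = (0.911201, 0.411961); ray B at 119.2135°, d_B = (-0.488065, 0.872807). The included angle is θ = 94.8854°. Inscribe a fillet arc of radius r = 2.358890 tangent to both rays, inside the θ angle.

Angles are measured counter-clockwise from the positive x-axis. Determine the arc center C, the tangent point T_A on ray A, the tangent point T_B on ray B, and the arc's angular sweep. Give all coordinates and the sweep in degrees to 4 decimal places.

center=(1.7417,1.3600) T_A=(2.7134,-0.7894) T_B=(-0.3172,0.2088) sweep=85.1146

bisector direction at 71.7708° = (0.312819,0.949813)
center distance |VC| = r/sin(θ/2) = 2.358890/sin(47.4427°) = 3.202397
C = V + |VC|·bis = (1.7417,1.3600)
T_A = V + ((C−V)·d_A)·d_A = V + 2.1659·d_A = (2.7134,-0.7894)
T_B = V + ((C−V)·d_B)·d_B = V + 2.1659·d_B = (-0.3172,0.2088)
sweep = 180° − θ = 85.1146°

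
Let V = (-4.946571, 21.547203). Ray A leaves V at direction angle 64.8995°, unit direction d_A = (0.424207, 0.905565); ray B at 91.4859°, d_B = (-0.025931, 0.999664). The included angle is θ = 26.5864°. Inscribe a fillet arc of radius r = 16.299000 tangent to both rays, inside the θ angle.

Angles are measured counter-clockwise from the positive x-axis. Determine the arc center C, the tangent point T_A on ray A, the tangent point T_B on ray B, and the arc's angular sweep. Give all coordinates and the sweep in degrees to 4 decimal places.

center=(9.5581,90.9328) T_A=(24.3179,84.0187) T_B=(-6.7354,90.5102) sweep=153.4136

bisector direction at 78.1927° = (0.204621,0.978841)
center distance |VC| = r/sin(θ/2) = 16.299000/sin(13.2932°) = 70.885486
C = V + |VC|·bis = (9.5581,90.9328)
T_A = V + ((C−V)·d_A)·d_A = V + 68.9862·d_A = (24.3179,84.0187)
T_B = V + ((C−V)·d_B)·d_B = V + 68.9862·d_B = (-6.7354,90.5102)
sweep = 180° − θ = 153.4136°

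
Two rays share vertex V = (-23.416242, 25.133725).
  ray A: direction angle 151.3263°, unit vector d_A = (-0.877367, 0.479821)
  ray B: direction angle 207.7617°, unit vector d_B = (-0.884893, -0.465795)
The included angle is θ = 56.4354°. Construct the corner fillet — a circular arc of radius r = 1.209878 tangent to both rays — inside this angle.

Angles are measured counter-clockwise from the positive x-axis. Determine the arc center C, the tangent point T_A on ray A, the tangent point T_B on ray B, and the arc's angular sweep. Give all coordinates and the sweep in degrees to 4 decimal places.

bisector direction at 179.5440° = (-0.999968,0.007959)
center distance |VC| = r/sin(θ/2) = 1.209878/sin(28.2177°) = 2.558839
C = V + |VC|·bis = (-25.9750,25.1541)
T_A = V + ((C−V)·d_A)·d_A = V + 2.2547·d_A = (-25.3945,26.2156)
T_B = V + ((C−V)·d_B)·d_B = V + 2.2547·d_B = (-25.4114,24.0835)
sweep = 180° − θ = 123.5646°

center=(-25.9750,25.1541) T_A=(-25.3945,26.2156) T_B=(-25.4114,24.0835) sweep=123.5646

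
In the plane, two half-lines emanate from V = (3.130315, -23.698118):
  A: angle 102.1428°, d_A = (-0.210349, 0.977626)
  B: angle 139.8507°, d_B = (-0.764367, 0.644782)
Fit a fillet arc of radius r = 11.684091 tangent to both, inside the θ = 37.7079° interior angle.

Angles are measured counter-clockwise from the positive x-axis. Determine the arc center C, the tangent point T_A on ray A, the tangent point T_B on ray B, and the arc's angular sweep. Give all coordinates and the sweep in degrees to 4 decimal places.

center=(-15.4897,7.2948) T_A=(-4.0670,9.7525) T_B=(-23.0234,-1.6362) sweep=142.2921

bisector direction at 120.9968° = (-0.514989,0.857197)
center distance |VC| = r/sin(θ/2) = 11.684091/sin(18.8540°) = 36.156091
C = V + |VC|·bis = (-15.4897,7.2948)
T_A = V + ((C−V)·d_A)·d_A = V + 34.2161·d_A = (-4.0670,9.7525)
T_B = V + ((C−V)·d_B)·d_B = V + 34.2161·d_B = (-23.0234,-1.6362)
sweep = 180° − θ = 142.2921°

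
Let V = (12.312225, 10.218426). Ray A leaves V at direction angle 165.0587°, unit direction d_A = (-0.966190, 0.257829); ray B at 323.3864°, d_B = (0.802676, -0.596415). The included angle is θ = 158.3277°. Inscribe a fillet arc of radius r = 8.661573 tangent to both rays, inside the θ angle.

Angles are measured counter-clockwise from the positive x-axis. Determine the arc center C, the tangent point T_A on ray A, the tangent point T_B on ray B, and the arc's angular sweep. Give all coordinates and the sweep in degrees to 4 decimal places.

bisector direction at 244.2225° = (-0.434877,-0.900490)
center distance |VC| = r/sin(θ/2) = 8.661573/sin(79.1638°) = 8.818823
C = V + |VC|·bis = (8.4771,2.2772)
T_A = V + ((C−V)·d_A)·d_A = V + 1.6579·d_A = (10.7103,10.6459)
T_B = V + ((C−V)·d_B)·d_B = V + 1.6579·d_B = (13.6430,9.2296)
sweep = 180° − θ = 21.6723°

center=(8.4771,2.2772) T_A=(10.7103,10.6459) T_B=(13.6430,9.2296) sweep=21.6723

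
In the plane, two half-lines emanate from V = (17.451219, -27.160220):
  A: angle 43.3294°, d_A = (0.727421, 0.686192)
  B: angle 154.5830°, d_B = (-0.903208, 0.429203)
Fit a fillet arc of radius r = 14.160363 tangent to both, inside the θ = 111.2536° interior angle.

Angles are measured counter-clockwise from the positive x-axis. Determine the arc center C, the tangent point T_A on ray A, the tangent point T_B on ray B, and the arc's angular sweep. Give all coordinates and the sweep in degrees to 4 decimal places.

center=(14.7803,-10.2132) T_A=(24.4971,-20.5137) T_B=(8.7027,-23.0029) sweep=68.7464

bisector direction at 98.9562° = (-0.155679,0.987808)
center distance |VC| = r/sin(θ/2) = 14.160363/sin(55.6268°) = 17.156223
C = V + |VC|·bis = (14.7803,-10.2132)
T_A = V + ((C−V)·d_A)·d_A = V + 9.6861·d_A = (24.4971,-20.5137)
T_B = V + ((C−V)·d_B)·d_B = V + 9.6861·d_B = (8.7027,-23.0029)
sweep = 180° − θ = 68.7464°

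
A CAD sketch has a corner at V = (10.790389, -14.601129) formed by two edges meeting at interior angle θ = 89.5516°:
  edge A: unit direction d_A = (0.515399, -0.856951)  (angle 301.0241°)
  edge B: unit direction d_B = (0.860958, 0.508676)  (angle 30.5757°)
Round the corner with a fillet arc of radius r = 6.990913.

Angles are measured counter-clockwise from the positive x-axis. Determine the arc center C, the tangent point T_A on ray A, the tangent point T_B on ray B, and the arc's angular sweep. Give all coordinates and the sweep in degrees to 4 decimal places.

bisector direction at 345.7999° = (0.969445,-0.245309)
center distance |VC| = r/sin(θ/2) = 6.990913/sin(44.7758°) = 9.925559
C = V + |VC|·bis = (20.4127,-17.0360)
T_A = V + ((C−V)·d_A)·d_A = V + 7.0458·d_A = (14.4218,-20.6391)
T_B = V + ((C−V)·d_B)·d_B = V + 7.0458·d_B = (16.8566,-11.0171)
sweep = 180° − θ = 90.4484°

center=(20.4127,-17.0360) T_A=(14.4218,-20.6391) T_B=(16.8566,-11.0171) sweep=90.4484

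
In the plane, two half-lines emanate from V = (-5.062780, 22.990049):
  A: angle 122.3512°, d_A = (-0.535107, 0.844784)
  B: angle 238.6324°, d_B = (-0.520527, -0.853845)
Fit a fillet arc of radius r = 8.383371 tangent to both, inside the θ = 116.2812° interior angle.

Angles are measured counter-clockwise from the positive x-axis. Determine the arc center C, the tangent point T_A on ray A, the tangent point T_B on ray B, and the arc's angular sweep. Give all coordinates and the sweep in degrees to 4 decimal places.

bisector direction at 180.4918° = (-0.999963,-0.008583)
center distance |VC| = r/sin(θ/2) = 8.383371/sin(58.1406°) = 9.870385
C = V + |VC|·bis = (-14.9328,22.9053)
T_A = V + ((C−V)·d_A)·d_A = V + 5.2100·d_A = (-7.8507,27.3913)
T_B = V + ((C−V)·d_B)·d_B = V + 5.2100·d_B = (-7.7747,18.5416)
sweep = 180° − θ = 63.7188°

center=(-14.9328,22.9053) T_A=(-7.8507,27.3913) T_B=(-7.7747,18.5416) sweep=63.7188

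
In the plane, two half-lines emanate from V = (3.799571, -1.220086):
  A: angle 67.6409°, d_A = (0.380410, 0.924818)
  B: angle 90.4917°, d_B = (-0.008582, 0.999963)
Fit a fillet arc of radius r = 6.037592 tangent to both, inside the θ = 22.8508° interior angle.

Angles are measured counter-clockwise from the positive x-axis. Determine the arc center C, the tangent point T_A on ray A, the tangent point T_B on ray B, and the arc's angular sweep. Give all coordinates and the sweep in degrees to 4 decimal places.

center=(9.5806,28.7054) T_A=(15.1642,26.4086) T_B=(3.5432,28.6536) sweep=157.1492

bisector direction at 79.0663° = (0.189673,0.981847)
center distance |VC| = r/sin(θ/2) = 6.037592/sin(11.4254°) = 30.478744
C = V + |VC|·bis = (9.5806,28.7054)
T_A = V + ((C−V)·d_A)·d_A = V + 29.8748·d_A = (15.1642,26.4086)
T_B = V + ((C−V)·d_B)·d_B = V + 29.8748·d_B = (3.5432,28.6536)
sweep = 180° − θ = 157.1492°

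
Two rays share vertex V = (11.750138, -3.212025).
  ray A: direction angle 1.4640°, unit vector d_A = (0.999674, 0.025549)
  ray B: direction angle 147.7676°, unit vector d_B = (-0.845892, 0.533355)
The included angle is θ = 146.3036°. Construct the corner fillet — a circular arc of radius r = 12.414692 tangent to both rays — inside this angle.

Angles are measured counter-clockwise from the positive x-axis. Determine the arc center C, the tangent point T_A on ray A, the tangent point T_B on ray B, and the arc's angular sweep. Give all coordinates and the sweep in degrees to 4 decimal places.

center=(15.1913,9.2947) T_A=(15.5085,-3.1160) T_B=(8.5699,-1.2068) sweep=33.6964

bisector direction at 74.6158° = (0.265290,0.964169)
center distance |VC| = r/sin(θ/2) = 12.414692/sin(73.1518°) = 12.971480
C = V + |VC|·bis = (15.1913,9.2947)
T_A = V + ((C−V)·d_A)·d_A = V + 3.7596·d_A = (15.5085,-3.1160)
T_B = V + ((C−V)·d_B)·d_B = V + 3.7596·d_B = (8.5699,-1.2068)
sweep = 180° − θ = 33.6964°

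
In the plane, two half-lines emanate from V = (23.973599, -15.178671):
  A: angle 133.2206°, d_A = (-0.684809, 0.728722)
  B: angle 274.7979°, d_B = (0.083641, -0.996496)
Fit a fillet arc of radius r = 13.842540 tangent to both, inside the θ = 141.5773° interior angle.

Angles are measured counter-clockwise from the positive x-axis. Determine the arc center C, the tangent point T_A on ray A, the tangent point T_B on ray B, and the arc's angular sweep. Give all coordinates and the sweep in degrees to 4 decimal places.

center=(10.5830,-21.1431) T_A=(20.6704,-11.6636) T_B=(24.3770,-19.9853) sweep=38.4227

bisector direction at 204.0092° = (-0.913480,-0.406884)
center distance |VC| = r/sin(θ/2) = 13.842540/sin(70.7887°) = 14.658875
C = V + |VC|·bis = (10.5830,-21.1431)
T_A = V + ((C−V)·d_A)·d_A = V + 4.8236·d_A = (20.6704,-11.6636)
T_B = V + ((C−V)·d_B)·d_B = V + 4.8236·d_B = (24.3770,-19.9853)
sweep = 180° − θ = 38.4227°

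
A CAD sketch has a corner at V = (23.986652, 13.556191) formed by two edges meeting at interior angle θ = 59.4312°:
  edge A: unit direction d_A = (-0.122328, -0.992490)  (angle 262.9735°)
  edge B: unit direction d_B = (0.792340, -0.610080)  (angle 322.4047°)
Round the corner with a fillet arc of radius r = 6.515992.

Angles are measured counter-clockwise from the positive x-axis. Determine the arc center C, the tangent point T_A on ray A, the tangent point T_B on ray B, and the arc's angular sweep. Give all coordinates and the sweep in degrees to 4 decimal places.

bisector direction at 292.6891° = (0.385731,-0.922611)
center distance |VC| = r/sin(θ/2) = 6.515992/sin(29.7156°) = 13.145160
C = V + |VC|·bis = (29.0571,1.4283)
T_A = V + ((C−V)·d_A)·d_A = V + 11.4165·d_A = (22.5901,2.2254)
T_B = V + ((C−V)·d_B)·d_B = V + 11.4165·d_B = (33.0324,6.5912)
sweep = 180° − θ = 120.5688°

center=(29.0571,1.4283) T_A=(22.5901,2.2254) T_B=(33.0324,6.5912) sweep=120.5688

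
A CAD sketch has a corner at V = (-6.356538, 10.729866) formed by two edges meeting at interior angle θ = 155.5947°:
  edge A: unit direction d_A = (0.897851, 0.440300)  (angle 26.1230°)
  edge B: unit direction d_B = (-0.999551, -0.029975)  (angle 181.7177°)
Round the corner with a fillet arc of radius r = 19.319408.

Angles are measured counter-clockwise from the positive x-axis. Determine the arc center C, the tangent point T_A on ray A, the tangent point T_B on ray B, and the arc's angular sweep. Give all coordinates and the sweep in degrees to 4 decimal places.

bisector direction at 103.9204° = (-0.240573,0.970631)
center distance |VC| = r/sin(θ/2) = 19.319408/sin(77.7973°) = 19.765999
C = V + |VC|·bis = (-11.1117,29.9154)
T_A = V + ((C−V)·d_A)·d_A = V + 4.1779·d_A = (-2.6054,12.5694)
T_B = V + ((C−V)·d_B)·d_B = V + 4.1779·d_B = (-10.5326,10.6046)
sweep = 180° − θ = 24.4053°

center=(-11.1117,29.9154) T_A=(-2.6054,12.5694) T_B=(-10.5326,10.6046) sweep=24.4053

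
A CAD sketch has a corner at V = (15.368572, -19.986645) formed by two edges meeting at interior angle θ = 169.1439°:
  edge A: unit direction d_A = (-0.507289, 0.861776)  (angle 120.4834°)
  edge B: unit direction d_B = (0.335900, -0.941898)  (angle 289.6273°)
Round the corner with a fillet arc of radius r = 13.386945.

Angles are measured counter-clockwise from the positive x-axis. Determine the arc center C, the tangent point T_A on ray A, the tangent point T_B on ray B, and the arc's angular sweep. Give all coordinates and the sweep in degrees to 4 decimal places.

center=(3.1867,-25.6815) T_A=(14.7233,-18.8904) T_B=(15.7959,-21.1848) sweep=10.8561

bisector direction at 205.0554° = (-0.905899,-0.423494)
center distance |VC| = r/sin(θ/2) = 13.386945/sin(84.5720°) = 13.447245
C = V + |VC|·bis = (3.1867,-25.6815)
T_A = V + ((C−V)·d_A)·d_A = V + 1.2721·d_A = (14.7233,-18.8904)
T_B = V + ((C−V)·d_B)·d_B = V + 1.2721·d_B = (15.7959,-21.1848)
sweep = 180° − θ = 10.8561°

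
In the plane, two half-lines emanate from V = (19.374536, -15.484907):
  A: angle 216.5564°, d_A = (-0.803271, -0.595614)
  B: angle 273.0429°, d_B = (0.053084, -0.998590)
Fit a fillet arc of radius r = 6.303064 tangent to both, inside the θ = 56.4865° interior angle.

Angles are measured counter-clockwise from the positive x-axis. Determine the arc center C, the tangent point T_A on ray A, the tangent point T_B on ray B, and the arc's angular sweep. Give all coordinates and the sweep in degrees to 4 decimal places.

center=(13.7032,-27.5368) T_A=(9.9490,-22.4738) T_B=(19.9974,-27.2023) sweep=123.5135

bisector direction at 244.7997° = (-0.425785,-0.904824)
center distance |VC| = r/sin(θ/2) = 6.303064/sin(28.2432°) = 13.319637
C = V + |VC|·bis = (13.7032,-27.5368)
T_A = V + ((C−V)·d_A)·d_A = V + 11.7339·d_A = (9.9490,-22.4738)
T_B = V + ((C−V)·d_B)·d_B = V + 11.7339·d_B = (19.9974,-27.2023)
sweep = 180° − θ = 123.5135°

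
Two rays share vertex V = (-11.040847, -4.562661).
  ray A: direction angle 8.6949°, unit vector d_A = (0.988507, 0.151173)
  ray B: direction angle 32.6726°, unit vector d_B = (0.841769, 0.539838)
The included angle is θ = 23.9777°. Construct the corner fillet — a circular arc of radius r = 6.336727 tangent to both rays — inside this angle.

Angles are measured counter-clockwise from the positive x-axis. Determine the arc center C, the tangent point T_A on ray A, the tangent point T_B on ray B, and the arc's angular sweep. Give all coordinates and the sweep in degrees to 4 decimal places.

center=(17.4988,6.2123) T_A=(18.4567,-0.0516) T_B=(14.0780,11.5464) sweep=156.0223

bisector direction at 20.6837° = (0.935544,0.353210)
center distance |VC| = r/sin(θ/2) = 6.336727/sin(11.9888°) = 30.505903
C = V + |VC|·bis = (17.4988,6.2123)
T_A = V + ((C−V)·d_A)·d_A = V + 29.8405·d_A = (18.4567,-0.0516)
T_B = V + ((C−V)·d_B)·d_B = V + 29.8405·d_B = (14.0780,11.5464)
sweep = 180° − θ = 156.0223°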